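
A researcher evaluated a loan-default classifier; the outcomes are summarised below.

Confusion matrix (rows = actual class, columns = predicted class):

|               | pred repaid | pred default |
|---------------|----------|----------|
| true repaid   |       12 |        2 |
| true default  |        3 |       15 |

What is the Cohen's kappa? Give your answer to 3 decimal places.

Observed agreement pₒ = trace/N = 27/32 = 0.8438
Expected agreement pₑ = Σ (rowᵢ·colᵢ)/N² = (14·15 + 18·17)/32² = 0.5039
κ = (pₒ − pₑ)/(1 − pₑ) = (0.8438 − 0.5039)/(1 − 0.5039) = 0.685

0.685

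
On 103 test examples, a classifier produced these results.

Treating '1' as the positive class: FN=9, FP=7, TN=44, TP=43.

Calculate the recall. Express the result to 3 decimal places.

Recall = TP/(TP+FN) = 43/(43+9) = 43/52 = 0.827

0.827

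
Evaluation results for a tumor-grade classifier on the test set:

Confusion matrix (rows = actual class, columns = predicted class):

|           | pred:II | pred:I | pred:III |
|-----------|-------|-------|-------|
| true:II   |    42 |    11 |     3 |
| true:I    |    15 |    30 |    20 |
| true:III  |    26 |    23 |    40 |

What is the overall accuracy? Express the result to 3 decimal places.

0.533

Accuracy = trace / total = (42+30+40=112) / 210 = 112/210 = 0.533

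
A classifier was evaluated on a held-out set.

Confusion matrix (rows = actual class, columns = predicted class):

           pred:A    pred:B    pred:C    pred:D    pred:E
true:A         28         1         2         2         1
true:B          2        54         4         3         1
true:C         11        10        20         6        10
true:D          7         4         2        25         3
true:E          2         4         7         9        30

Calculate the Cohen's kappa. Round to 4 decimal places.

0.5390

Observed agreement pₒ = trace/N = 157/248 = 0.63306
Expected agreement pₑ = Σ (rowᵢ·colᵢ)/N² = (34·50 + 64·73 + 57·35 + 41·45 + 52·45)/248² = 0.20408
κ = (pₒ − pₑ)/(1 − pₑ) = (0.63306 − 0.20408)/(1 − 0.20408) = 0.5390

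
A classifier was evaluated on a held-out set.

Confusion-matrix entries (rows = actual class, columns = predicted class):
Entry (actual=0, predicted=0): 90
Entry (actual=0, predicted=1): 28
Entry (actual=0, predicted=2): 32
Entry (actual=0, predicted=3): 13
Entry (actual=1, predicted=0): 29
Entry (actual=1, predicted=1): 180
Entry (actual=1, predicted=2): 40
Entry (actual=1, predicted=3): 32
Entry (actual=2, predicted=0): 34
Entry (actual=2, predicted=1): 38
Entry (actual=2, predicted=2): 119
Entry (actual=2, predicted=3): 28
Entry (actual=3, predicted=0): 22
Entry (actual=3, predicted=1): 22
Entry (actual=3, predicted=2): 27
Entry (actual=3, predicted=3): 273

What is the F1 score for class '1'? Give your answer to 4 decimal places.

Treat '1' as positive and all other classes as negative.
F1 score = 2·TP/(2·TP+FP+FN).
1: TP=180, FP=28+38+22=88, FN=29+40+32=101 → 360/549 = 0.65574

0.6557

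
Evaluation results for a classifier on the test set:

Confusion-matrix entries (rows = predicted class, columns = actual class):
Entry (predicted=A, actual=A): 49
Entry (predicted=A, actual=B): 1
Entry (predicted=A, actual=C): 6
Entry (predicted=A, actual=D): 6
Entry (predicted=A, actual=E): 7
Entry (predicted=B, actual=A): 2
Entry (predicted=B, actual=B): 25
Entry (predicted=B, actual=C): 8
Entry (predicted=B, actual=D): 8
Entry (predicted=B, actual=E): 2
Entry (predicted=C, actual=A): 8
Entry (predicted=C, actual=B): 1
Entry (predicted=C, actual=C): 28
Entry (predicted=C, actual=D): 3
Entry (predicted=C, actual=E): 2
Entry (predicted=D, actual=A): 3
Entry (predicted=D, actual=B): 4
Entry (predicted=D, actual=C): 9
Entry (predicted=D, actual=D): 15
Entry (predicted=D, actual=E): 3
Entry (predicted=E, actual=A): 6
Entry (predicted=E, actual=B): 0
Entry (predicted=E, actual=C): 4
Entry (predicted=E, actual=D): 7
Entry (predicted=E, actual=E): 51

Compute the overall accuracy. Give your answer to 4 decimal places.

0.6512

Accuracy = trace / total = (49+25+28+15+51=168) / 258 = 168/258 = 0.6512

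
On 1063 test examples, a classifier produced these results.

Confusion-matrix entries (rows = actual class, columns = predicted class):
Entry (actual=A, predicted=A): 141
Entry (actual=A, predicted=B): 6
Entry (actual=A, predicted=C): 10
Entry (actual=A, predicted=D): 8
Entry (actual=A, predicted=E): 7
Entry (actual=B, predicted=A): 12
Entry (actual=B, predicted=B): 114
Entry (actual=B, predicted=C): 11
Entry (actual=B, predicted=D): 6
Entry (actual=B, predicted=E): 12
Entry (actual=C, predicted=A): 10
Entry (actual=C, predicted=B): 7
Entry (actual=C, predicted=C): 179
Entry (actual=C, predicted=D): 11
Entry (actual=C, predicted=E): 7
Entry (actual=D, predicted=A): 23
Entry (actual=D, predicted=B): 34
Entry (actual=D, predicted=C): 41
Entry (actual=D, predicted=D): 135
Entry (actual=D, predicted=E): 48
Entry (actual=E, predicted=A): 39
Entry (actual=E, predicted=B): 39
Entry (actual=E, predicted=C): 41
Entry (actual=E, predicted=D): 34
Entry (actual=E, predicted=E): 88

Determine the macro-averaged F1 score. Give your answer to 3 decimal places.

Per-class F1 score (2·TP/(2·TP+FP+FN)):
  A: TP=141, FP=12+10+23+39=84, FN=6+10+8+7=31 → 282/397 = 0.7103
  B: TP=114, FP=6+7+34+39=86, FN=12+11+6+12=41 → 228/355 = 0.6423
  C: TP=179, FP=10+11+41+41=103, FN=10+7+11+7=35 → 358/496 = 0.7218
  D: TP=135, FP=8+6+11+34=59, FN=23+34+41+48=146 → 270/475 = 0.5684
  E: TP=88, FP=7+12+7+48=74, FN=39+39+41+34=153 → 176/403 = 0.4367
Macro-F1 score = mean = (0.7103 + 0.6423 + 0.7218 + 0.5684 + 0.4367) / 5 = 0.616

0.616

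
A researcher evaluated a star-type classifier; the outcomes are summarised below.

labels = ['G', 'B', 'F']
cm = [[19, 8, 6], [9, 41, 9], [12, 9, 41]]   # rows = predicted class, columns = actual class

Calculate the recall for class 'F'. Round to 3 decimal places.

0.732

Take TP from the diagonal, FP from the rest of the 'F' prediction marginal, FN from the rest of the 'F' actual marginal.
recall = TP/(TP+FN).
F: TP=41, FN=6+9=15 → 41/56 = 0.7321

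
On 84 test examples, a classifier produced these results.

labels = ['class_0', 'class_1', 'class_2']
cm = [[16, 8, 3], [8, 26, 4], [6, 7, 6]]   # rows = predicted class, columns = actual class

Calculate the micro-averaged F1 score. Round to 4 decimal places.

Micro-averaging pools counts across classes: ΣTP=48, ΣFP=36, ΣFN=36.
Micro-F1 score = 2·TP/(2·TP+FP+FN) on pooled counts = 0.5714 (equals overall accuracy in single-label multiclass).

0.5714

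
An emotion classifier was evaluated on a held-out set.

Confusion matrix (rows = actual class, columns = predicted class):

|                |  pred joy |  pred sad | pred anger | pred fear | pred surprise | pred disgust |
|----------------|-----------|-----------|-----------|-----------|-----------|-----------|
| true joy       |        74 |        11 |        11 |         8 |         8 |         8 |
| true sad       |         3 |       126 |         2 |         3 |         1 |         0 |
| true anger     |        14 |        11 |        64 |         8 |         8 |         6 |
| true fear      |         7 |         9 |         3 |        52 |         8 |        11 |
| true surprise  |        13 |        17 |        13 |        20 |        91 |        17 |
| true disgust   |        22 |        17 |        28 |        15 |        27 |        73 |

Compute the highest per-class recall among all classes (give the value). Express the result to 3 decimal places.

Per-class recall (TP/(TP+FN)):
  joy: TP=74, FN=11+11+8+8+8=46 → 74/120 = 0.6167
  sad: TP=126, FN=3+2+3+1+0=9 → 126/135 = 0.9333
  anger: TP=64, FN=14+11+8+8+6=47 → 64/111 = 0.5766
  fear: TP=52, FN=7+9+3+8+11=38 → 52/90 = 0.5778
  surprise: TP=91, FN=13+17+13+20+17=80 → 91/171 = 0.5322
  disgust: TP=73, FN=22+17+28+15+27=109 → 73/182 = 0.4011
Highest is class 'sad' with recall = 0.933.

0.933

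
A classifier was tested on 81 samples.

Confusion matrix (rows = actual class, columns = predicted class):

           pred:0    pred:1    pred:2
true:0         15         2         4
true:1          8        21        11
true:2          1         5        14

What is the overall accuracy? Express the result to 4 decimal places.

Accuracy = trace / total = (15+21+14=50) / 81 = 50/81 = 0.6173

0.6173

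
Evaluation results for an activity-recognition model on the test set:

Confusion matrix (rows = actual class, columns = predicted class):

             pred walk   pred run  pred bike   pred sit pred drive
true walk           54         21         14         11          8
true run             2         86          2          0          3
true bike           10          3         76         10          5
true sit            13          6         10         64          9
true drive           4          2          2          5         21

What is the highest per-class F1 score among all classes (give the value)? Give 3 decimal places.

Per-class F1 score (2·TP/(2·TP+FP+FN)):
  walk: TP=54, FP=2+10+13+4=29, FN=21+14+11+8=54 → 108/191 = 0.5654
  run: TP=86, FP=21+3+6+2=32, FN=2+2+0+3=7 → 172/211 = 0.8152
  bike: TP=76, FP=14+2+10+2=28, FN=10+3+10+5=28 → 152/208 = 0.7308
  sit: TP=64, FP=11+0+10+5=26, FN=13+6+10+9=38 → 128/192 = 0.6667
  drive: TP=21, FP=8+3+5+9=25, FN=4+2+2+5=13 → 42/80 = 0.5250
Highest is class 'run' with F1 score = 0.815.

0.815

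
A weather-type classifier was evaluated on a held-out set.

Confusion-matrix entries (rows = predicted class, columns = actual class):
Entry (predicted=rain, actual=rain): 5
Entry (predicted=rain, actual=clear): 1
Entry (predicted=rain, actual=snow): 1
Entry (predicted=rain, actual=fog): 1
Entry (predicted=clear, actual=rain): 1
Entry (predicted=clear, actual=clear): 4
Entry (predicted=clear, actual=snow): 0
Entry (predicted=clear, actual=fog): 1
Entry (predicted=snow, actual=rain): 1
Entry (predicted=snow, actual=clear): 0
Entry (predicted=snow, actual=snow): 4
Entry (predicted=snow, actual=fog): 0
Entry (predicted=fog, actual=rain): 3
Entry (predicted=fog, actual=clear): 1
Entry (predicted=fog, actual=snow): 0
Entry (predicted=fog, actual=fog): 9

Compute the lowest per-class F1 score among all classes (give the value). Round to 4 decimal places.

0.5556

Per-class F1 score (2·TP/(2·TP+FP+FN)):
  rain: TP=5, FP=1+1+1=3, FN=1+1+3=5 → 10/18 = 0.55556
  clear: TP=4, FP=1+0+1=2, FN=1+0+1=2 → 8/12 = 0.66667
  snow: TP=4, FP=1+0+0=1, FN=1+0+0=1 → 8/10 = 0.80000
  fog: TP=9, FP=3+1+0=4, FN=1+1+0=2 → 18/24 = 0.75000
Lowest is class 'rain' with F1 score = 0.5556.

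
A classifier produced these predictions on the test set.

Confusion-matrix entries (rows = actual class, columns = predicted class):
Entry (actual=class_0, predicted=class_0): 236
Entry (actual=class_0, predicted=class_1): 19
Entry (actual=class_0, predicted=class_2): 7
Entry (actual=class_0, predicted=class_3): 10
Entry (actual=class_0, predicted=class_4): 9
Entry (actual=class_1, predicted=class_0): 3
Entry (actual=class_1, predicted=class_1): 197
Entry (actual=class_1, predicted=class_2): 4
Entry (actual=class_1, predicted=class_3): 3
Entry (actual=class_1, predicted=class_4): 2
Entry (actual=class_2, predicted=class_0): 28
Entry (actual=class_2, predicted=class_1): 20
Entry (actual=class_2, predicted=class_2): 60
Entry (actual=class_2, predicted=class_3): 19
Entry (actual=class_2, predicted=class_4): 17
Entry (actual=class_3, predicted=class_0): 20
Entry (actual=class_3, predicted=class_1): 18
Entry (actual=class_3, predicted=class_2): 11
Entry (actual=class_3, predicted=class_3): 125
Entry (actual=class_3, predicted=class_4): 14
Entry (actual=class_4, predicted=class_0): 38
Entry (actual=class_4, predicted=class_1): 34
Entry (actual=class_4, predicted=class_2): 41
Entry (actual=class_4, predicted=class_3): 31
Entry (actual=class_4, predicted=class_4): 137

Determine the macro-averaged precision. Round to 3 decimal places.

0.666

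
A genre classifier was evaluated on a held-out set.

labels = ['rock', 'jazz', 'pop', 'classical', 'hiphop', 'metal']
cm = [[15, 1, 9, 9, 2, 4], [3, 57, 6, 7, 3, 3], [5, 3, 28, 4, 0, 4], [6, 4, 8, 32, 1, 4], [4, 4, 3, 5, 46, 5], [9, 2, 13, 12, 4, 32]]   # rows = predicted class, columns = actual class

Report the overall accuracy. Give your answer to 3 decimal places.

0.588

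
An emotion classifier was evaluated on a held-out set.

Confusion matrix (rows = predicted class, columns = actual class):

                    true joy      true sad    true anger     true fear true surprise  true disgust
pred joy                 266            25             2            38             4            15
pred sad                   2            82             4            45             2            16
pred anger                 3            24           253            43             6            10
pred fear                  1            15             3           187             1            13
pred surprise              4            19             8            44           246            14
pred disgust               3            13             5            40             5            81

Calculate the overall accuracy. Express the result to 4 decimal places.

Accuracy = trace / total = (266+82+253+187+246+81=1115) / 1542 = 1115/1542 = 0.7231

0.7231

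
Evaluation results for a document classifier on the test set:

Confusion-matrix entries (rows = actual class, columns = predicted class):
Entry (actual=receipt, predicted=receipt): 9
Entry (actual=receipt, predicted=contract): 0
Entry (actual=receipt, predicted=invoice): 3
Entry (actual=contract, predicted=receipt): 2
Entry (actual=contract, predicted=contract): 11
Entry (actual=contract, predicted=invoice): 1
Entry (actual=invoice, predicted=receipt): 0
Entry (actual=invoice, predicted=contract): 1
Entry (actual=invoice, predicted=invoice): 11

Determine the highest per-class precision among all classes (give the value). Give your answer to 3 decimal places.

Per-class precision (TP/(TP+FP)):
  receipt: TP=9, FP=2+0=2 → 9/11 = 0.8182
  contract: TP=11, FP=0+1=1 → 11/12 = 0.9167
  invoice: TP=11, FP=3+1=4 → 11/15 = 0.7333
Highest is class 'contract' with precision = 0.917.

0.917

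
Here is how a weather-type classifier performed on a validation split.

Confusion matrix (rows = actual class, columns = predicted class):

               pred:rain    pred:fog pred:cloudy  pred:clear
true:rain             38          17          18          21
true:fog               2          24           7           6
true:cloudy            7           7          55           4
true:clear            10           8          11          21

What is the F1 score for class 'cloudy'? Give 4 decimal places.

0.6707

Take TP from the diagonal, FP from the rest of the 'cloudy' prediction marginal, FN from the rest of the 'cloudy' actual marginal.
F1 score = 2·TP/(2·TP+FP+FN).
cloudy: TP=55, FP=18+7+11=36, FN=7+7+4=18 → 110/164 = 0.67073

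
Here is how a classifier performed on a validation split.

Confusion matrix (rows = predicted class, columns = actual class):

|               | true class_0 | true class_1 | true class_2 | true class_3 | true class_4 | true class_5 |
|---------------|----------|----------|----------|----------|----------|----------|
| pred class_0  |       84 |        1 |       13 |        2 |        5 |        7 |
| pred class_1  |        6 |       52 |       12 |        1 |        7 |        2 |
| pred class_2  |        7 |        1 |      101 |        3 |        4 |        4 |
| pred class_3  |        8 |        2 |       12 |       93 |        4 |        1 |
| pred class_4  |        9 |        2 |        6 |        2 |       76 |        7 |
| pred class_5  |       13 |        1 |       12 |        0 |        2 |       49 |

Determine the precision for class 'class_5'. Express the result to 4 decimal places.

0.6364

precision = TP/(TP+FP).
class_5: TP=49, FP=13+1+12+0+2=28 → 49/77 = 0.63636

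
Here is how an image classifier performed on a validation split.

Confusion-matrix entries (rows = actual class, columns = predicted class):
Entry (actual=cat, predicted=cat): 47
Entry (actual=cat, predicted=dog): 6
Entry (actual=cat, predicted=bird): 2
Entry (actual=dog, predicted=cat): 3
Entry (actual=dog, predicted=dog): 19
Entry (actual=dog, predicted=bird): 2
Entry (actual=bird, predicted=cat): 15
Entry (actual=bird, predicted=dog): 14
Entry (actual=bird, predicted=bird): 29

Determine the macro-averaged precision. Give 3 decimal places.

Per-class precision (TP/(TP+FP)):
  cat: TP=47, FP=3+15=18 → 47/65 = 0.7231
  dog: TP=19, FP=6+14=20 → 19/39 = 0.4872
  bird: TP=29, FP=2+2=4 → 29/33 = 0.8788
Macro-precision = mean = (0.7231 + 0.4872 + 0.8788) / 3 = 0.696

0.696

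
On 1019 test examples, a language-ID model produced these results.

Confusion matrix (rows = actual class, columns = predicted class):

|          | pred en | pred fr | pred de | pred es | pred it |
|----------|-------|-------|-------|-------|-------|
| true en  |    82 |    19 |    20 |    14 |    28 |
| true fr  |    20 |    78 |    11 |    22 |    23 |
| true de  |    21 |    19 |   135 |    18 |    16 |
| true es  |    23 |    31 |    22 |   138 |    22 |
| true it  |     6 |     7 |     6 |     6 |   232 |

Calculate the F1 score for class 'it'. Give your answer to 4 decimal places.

F1 score = 2·TP/(2·TP+FP+FN).
it: TP=232, FP=28+23+16+22=89, FN=6+7+6+6=25 → 464/578 = 0.80277

0.8028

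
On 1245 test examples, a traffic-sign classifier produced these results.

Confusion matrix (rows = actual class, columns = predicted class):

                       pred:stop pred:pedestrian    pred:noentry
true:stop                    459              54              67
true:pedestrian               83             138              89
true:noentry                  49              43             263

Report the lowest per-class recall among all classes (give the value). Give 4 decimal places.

0.4452

Per-class recall (TP/(TP+FN)):
  stop: TP=459, FN=54+67=121 → 459/580 = 0.79138
  pedestrian: TP=138, FN=83+89=172 → 138/310 = 0.44516
  noentry: TP=263, FN=49+43=92 → 263/355 = 0.74085
Lowest is class 'pedestrian' with recall = 0.4452.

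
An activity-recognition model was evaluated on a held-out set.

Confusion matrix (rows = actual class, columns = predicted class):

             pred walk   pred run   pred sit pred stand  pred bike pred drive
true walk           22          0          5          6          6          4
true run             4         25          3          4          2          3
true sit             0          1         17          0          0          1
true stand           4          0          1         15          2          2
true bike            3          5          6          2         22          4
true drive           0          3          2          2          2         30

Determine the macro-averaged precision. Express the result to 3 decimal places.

Per-class precision (TP/(TP+FP)):
  walk: TP=22, FP=4+0+4+3+0=11 → 22/33 = 0.6667
  run: TP=25, FP=0+1+0+5+3=9 → 25/34 = 0.7353
  sit: TP=17, FP=5+3+1+6+2=17 → 17/34 = 0.5000
  stand: TP=15, FP=6+4+0+2+2=14 → 15/29 = 0.5172
  bike: TP=22, FP=6+2+0+2+2=12 → 22/34 = 0.6471
  drive: TP=30, FP=4+3+1+2+4=14 → 30/44 = 0.6818
Macro-precision = mean = (0.6667 + 0.7353 + 0.5000 + 0.5172 + 0.6471 + 0.6818) / 6 = 0.625

0.625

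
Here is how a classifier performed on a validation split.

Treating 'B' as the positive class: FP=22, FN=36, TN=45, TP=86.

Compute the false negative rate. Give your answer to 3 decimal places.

0.295

FNR = FN/(FN+TP) = 36/(36+86) = 0.295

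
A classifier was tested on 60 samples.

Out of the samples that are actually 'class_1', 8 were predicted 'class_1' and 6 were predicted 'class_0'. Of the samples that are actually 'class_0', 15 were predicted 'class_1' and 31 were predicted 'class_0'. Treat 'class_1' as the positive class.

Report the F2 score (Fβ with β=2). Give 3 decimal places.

Fβ = (1+β²)·TP / ((1+β²)·TP + β²·FN + FP), with β²=4
= 5·8 / (5·8 + 4·6 + 15) = 0.506

0.506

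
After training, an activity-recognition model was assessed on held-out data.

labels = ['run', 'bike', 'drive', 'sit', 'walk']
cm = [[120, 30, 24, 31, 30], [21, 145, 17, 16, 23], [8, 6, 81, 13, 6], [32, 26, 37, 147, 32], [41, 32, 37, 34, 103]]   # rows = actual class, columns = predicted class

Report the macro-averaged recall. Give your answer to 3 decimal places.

0.566

Per-class recall (TP/(TP+FN)):
  run: TP=120, FN=30+24+31+30=115 → 120/235 = 0.5106
  bike: TP=145, FN=21+17+16+23=77 → 145/222 = 0.6532
  drive: TP=81, FN=8+6+13+6=33 → 81/114 = 0.7105
  sit: TP=147, FN=32+26+37+32=127 → 147/274 = 0.5365
  walk: TP=103, FN=41+32+37+34=144 → 103/247 = 0.4170
Macro-recall = mean = (0.5106 + 0.6532 + 0.7105 + 0.5365 + 0.4170) / 5 = 0.566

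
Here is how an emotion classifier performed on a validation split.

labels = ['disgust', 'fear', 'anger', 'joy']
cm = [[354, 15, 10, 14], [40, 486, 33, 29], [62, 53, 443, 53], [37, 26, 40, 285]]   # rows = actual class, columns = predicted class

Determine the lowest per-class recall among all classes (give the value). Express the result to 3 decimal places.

0.725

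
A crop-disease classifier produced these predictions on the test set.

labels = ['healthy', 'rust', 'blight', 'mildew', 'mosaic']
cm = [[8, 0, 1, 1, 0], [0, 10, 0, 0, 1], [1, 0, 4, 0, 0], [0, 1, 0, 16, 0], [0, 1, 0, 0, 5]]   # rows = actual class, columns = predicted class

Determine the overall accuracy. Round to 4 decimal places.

Accuracy = trace / total = (8+10+4+16+5=43) / 49 = 43/49 = 0.8776

0.8776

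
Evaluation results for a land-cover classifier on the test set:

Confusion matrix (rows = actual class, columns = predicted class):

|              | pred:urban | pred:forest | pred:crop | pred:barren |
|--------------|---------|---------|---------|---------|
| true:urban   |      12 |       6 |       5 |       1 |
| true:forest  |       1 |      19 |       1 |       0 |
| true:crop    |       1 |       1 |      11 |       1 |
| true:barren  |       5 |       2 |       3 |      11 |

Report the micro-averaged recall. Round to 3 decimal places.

0.663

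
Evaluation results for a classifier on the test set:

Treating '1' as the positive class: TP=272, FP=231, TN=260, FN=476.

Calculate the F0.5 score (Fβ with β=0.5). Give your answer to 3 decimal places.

Fβ = (1+β²)·TP / ((1+β²)·TP + β²·FN + FP), with β²=1/4
= 1.25·272 / (1.25·272 + 0.25·476 + 231) = 0.493

0.493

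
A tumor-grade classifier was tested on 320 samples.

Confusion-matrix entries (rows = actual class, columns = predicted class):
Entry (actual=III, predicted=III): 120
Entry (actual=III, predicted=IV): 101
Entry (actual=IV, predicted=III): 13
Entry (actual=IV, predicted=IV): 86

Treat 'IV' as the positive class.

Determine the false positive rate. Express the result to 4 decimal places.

0.4570

FPR = FP/(FP+TN) = 101/(101+120) = 0.4570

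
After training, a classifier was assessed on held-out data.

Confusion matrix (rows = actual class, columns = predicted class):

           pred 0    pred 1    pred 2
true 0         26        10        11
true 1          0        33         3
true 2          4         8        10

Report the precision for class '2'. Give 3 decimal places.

0.417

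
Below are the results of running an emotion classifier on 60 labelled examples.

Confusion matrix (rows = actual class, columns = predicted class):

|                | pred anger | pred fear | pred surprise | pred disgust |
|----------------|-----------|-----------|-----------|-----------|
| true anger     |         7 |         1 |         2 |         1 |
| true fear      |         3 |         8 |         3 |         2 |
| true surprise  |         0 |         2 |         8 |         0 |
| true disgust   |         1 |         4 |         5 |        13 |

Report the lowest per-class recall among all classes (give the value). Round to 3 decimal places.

Per-class recall (TP/(TP+FN)):
  anger: TP=7, FN=1+2+1=4 → 7/11 = 0.6364
  fear: TP=8, FN=3+3+2=8 → 8/16 = 0.5000
  surprise: TP=8, FN=0+2+0=2 → 8/10 = 0.8000
  disgust: TP=13, FN=1+4+5=10 → 13/23 = 0.5652
Lowest is class 'fear' with recall = 0.500.

0.500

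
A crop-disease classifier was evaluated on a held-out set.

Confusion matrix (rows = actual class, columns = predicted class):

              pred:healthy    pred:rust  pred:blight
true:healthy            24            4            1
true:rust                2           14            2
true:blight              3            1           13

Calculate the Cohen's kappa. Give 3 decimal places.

Observed agreement pₒ = trace/N = 51/64 = 0.7969
Expected agreement pₑ = Σ (rowᵢ·colᵢ)/N² = (29·29 + 18·19 + 17·16)/64² = 0.3552
κ = (pₒ − pₑ)/(1 − pₑ) = (0.7969 − 0.3552)/(1 − 0.3552) = 0.685

0.685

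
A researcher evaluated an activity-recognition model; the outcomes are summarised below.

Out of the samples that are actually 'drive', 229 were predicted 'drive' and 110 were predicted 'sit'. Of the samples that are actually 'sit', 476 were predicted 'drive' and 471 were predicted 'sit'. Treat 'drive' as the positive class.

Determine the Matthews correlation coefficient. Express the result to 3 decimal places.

0.153

MCC = (TP·TN − FP·FN) / √((TP+FP)(TP+FN)(TN+FP)(TN+FN))
Numerator = 229·471 − 476·110 = 55499
Denominator = √(705·339·947·581) = √131496721965 = 362624.7674
MCC = 55499 / 362624.7674 = 0.153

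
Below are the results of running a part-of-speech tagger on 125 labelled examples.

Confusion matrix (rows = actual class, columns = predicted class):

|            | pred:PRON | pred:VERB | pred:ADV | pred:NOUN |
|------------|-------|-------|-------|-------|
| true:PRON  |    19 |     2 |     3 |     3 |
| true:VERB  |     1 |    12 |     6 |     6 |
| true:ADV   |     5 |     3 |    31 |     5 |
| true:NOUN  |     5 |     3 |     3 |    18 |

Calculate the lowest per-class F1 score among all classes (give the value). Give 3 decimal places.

Per-class F1 score (2·TP/(2·TP+FP+FN)):
  PRON: TP=19, FP=1+5+5=11, FN=2+3+3=8 → 38/57 = 0.6667
  VERB: TP=12, FP=2+3+3=8, FN=1+6+6=13 → 24/45 = 0.5333
  ADV: TP=31, FP=3+6+3=12, FN=5+3+5=13 → 62/87 = 0.7126
  NOUN: TP=18, FP=3+6+5=14, FN=5+3+3=11 → 36/61 = 0.5902
Lowest is class 'VERB' with F1 score = 0.533.

0.533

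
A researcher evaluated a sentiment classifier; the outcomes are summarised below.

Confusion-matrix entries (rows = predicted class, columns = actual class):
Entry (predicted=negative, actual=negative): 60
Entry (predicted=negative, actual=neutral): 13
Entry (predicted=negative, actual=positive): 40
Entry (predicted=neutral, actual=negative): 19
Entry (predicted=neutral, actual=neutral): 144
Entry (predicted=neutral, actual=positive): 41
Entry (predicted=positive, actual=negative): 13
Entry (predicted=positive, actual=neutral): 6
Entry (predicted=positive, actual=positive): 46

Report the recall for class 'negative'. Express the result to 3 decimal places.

0.652

recall = TP/(TP+FN).
negative: TP=60, FN=19+13=32 → 60/92 = 0.6522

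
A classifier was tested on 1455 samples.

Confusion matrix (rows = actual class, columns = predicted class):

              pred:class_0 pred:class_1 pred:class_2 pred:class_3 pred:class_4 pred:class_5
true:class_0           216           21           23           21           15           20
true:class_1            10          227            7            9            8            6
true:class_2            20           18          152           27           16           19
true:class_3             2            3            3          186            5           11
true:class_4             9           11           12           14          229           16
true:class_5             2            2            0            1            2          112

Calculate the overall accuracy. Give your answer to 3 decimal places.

0.771

Accuracy = trace / total = (216+227+152+186+229+112=1122) / 1455 = 1122/1455 = 0.771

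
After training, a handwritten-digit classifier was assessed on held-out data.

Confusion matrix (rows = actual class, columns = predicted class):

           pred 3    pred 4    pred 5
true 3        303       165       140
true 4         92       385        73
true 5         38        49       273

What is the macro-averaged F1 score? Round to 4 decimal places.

Per-class F1 score (2·TP/(2·TP+FP+FN)):
  3: TP=303, FP=92+38=130, FN=165+140=305 → 606/1041 = 0.58213
  4: TP=385, FP=165+49=214, FN=92+73=165 → 770/1149 = 0.67015
  5: TP=273, FP=140+73=213, FN=38+49=87 → 546/846 = 0.64539
Macro-F1 score = mean = (0.58213 + 0.67015 + 0.64539) / 3 = 0.6326

0.6326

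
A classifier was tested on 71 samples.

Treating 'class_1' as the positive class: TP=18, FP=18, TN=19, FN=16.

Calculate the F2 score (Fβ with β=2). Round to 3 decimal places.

Fβ = (1+β²)·TP / ((1+β²)·TP + β²·FN + FP), with β²=4
= 5·18 / (5·18 + 4·16 + 18) = 0.523

0.523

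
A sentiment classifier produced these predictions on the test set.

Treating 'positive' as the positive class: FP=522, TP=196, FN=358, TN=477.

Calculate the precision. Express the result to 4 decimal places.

Precision = TP/(TP+FP) = 196/(196+522) = 196/718 = 0.2730

0.2730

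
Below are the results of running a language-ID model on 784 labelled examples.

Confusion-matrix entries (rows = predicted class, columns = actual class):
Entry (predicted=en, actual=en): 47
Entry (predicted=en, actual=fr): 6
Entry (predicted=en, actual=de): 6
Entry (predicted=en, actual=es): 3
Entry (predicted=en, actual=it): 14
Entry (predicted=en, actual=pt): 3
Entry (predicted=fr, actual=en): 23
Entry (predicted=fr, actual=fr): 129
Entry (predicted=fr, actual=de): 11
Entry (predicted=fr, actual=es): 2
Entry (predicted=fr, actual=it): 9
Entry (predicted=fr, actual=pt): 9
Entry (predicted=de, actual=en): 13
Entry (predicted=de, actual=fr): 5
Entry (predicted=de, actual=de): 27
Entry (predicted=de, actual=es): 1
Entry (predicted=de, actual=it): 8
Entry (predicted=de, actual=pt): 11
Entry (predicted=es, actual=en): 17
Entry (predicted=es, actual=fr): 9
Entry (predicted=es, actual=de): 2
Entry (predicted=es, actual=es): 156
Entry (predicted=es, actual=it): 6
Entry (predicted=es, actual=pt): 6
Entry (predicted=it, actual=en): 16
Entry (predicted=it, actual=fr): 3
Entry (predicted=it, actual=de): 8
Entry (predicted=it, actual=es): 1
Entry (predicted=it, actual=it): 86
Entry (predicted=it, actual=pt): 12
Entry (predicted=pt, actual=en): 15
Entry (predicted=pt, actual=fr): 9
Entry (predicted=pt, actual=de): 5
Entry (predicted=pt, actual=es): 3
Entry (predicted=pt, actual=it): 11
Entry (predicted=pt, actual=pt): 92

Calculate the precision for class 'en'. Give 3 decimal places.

0.595

Treat 'en' as positive and all other classes as negative.
precision = TP/(TP+FP).
en: TP=47, FP=6+6+3+14+3=32 → 47/79 = 0.5949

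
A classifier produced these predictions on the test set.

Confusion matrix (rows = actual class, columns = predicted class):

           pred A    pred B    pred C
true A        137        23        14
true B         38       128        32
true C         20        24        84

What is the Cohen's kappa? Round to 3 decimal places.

Observed agreement pₒ = trace/N = 349/500 = 0.6980
Expected agreement pₑ = Σ (rowᵢ·colᵢ)/N² = (174·195 + 198·175 + 128·130)/500² = 0.3409
κ = (pₒ − pₑ)/(1 − pₑ) = (0.6980 − 0.3409)/(1 − 0.3409) = 0.542

0.542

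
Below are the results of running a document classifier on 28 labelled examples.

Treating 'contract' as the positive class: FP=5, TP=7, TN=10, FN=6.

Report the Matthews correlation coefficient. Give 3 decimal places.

MCC = (TP·TN − FP·FN) / √((TP+FP)(TP+FN)(TN+FP)(TN+FN))
Numerator = 7·10 − 5·6 = 40
Denominator = √(12·13·15·16) = √37440 = 193.4942
MCC = 40 / 193.4942 = 0.207

0.207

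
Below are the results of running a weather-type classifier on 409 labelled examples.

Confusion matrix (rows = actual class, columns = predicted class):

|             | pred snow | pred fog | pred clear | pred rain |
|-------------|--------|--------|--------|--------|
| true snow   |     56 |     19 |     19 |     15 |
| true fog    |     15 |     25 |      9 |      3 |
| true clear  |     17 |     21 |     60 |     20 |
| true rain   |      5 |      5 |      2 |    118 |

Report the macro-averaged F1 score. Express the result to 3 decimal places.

0.592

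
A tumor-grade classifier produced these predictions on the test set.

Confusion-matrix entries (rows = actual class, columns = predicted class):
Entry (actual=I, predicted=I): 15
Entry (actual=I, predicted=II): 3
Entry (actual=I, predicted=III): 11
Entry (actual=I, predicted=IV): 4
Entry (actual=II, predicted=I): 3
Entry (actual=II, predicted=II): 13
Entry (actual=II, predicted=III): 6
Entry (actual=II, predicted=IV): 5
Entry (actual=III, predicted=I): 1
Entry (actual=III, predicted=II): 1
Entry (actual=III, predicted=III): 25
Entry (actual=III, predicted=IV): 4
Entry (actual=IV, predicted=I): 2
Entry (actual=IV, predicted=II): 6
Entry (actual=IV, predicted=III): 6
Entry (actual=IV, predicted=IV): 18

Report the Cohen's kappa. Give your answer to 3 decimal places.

Observed agreement pₒ = trace/N = 71/123 = 0.5772
Expected agreement pₑ = Σ (rowᵢ·colᵢ)/N² = (33·21 + 27·23 + 31·48 + 32·31)/123² = 0.2508
κ = (pₒ − pₑ)/(1 − pₑ) = (0.5772 − 0.2508)/(1 − 0.2508) = 0.436

0.436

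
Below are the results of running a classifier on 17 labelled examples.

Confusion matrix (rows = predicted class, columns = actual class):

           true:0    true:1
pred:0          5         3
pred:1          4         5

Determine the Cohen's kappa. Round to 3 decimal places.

Observed agreement pₒ = trace/N = 10/17 = 0.5882
Expected agreement pₑ = Σ (rowᵢ·colᵢ)/N² = (9·8 + 8·9)/17² = 0.4983
κ = (pₒ − pₑ)/(1 − pₑ) = (0.5882 − 0.4983)/(1 − 0.4983) = 0.179

0.179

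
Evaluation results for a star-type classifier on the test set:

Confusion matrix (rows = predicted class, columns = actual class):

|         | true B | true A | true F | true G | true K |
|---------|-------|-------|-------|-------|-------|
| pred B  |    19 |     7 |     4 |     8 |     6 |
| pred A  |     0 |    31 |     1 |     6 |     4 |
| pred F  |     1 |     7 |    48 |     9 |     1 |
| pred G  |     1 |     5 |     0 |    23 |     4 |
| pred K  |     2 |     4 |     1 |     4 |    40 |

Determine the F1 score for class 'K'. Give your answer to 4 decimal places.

F1 score = 2·TP/(2·TP+FP+FN).
K: TP=40, FP=2+4+1+4=11, FN=6+4+1+4=15 → 80/106 = 0.75472

0.7547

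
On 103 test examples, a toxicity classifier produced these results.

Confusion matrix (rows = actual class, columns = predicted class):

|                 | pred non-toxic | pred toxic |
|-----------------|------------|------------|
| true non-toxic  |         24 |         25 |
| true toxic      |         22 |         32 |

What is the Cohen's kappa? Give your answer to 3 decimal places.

Observed agreement pₒ = trace/N = 56/103 = 0.5437
Expected agreement pₑ = Σ (rowᵢ·colᵢ)/N² = (49·46 + 54·57)/103² = 0.5026
κ = (pₒ − pₑ)/(1 − pₑ) = (0.5437 − 0.5026)/(1 − 0.5026) = 0.083

0.083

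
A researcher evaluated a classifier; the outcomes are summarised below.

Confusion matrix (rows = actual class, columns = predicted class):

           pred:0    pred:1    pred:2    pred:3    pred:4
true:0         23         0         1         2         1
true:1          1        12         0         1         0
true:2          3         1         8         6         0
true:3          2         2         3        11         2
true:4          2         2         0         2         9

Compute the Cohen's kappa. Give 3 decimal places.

0.579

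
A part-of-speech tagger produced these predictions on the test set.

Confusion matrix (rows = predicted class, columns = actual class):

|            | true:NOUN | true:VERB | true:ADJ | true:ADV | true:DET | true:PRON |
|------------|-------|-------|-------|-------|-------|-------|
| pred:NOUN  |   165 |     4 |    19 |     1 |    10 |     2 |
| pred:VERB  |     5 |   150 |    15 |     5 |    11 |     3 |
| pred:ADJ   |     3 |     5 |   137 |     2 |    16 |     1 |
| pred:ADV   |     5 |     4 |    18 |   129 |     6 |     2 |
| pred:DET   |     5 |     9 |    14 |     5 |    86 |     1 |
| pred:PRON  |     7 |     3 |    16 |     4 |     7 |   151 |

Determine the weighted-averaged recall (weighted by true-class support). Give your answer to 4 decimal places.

0.7973

Per-class recall (TP/(TP+FN)):
  NOUN: TP=165, FN=5+3+5+5+7=25 → 165/190 = 0.86842
  VERB: TP=150, FN=4+5+4+9+3=25 → 150/175 = 0.85714
  ADJ: TP=137, FN=19+15+18+14+16=82 → 137/219 = 0.62557
  ADV: TP=129, FN=1+5+2+5+4=17 → 129/146 = 0.88356
  DET: TP=86, FN=10+11+16+6+7=50 → 86/136 = 0.63235
  PRON: TP=151, FN=2+3+1+2+1=9 → 151/160 = 0.94375
Weighted-recall = Σ (supportᵢ/N)·recallᵢ with N=1026: (190/1026)·0.86842 + (175/1026)·0.85714 + (219/1026)·0.62557 + (146/1026)·0.88356 + (136/1026)·0.63235 + (160/1026)·0.94375 = 0.7973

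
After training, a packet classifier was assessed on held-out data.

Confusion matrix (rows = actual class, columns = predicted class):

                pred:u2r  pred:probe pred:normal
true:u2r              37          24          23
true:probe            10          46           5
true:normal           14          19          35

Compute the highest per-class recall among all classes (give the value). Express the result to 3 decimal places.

Per-class recall (TP/(TP+FN)):
  u2r: TP=37, FN=24+23=47 → 37/84 = 0.4405
  probe: TP=46, FN=10+5=15 → 46/61 = 0.7541
  normal: TP=35, FN=14+19=33 → 35/68 = 0.5147
Highest is class 'probe' with recall = 0.754.

0.754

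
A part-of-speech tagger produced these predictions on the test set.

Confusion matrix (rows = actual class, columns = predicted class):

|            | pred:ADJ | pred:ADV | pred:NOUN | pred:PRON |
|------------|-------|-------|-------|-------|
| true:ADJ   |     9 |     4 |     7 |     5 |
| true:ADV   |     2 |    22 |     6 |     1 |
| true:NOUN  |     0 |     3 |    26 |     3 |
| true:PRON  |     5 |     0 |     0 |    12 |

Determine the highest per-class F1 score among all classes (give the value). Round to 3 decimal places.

0.733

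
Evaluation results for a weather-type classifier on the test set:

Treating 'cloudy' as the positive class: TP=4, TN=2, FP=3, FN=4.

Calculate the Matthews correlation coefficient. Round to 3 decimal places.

-0.098

MCC = (TP·TN − FP·FN) / √((TP+FP)(TP+FN)(TN+FP)(TN+FN))
Numerator = 4·2 − 3·4 = -4
Denominator = √(7·8·5·6) = √1680 = 40.9878
MCC = -4 / 40.9878 = -0.098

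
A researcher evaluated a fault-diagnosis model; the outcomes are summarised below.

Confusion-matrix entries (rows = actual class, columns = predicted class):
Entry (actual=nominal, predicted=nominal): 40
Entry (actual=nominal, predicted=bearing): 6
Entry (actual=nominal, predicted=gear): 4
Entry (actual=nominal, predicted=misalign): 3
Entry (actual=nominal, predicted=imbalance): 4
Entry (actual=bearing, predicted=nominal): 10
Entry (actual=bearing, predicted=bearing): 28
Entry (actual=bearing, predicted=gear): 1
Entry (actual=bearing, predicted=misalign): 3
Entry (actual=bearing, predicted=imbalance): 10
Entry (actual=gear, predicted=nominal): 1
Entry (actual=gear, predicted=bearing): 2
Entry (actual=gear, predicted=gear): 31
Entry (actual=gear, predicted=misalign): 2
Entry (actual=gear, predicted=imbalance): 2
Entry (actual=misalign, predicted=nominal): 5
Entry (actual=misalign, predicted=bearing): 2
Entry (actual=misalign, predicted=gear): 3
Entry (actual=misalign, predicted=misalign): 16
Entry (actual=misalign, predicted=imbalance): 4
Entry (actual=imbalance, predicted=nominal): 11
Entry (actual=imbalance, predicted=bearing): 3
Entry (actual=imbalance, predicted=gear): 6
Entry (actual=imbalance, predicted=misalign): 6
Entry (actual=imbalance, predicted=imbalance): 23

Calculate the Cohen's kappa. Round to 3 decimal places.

Observed agreement pₒ = trace/N = 138/226 = 0.6106
Expected agreement pₑ = Σ (rowᵢ·colᵢ)/N² = (57·67 + 52·41 + 38·45 + 30·30 + 49·43)/226² = 0.2089
κ = (pₒ − pₑ)/(1 − pₑ) = (0.6106 − 0.2089)/(1 − 0.2089) = 0.508

0.508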